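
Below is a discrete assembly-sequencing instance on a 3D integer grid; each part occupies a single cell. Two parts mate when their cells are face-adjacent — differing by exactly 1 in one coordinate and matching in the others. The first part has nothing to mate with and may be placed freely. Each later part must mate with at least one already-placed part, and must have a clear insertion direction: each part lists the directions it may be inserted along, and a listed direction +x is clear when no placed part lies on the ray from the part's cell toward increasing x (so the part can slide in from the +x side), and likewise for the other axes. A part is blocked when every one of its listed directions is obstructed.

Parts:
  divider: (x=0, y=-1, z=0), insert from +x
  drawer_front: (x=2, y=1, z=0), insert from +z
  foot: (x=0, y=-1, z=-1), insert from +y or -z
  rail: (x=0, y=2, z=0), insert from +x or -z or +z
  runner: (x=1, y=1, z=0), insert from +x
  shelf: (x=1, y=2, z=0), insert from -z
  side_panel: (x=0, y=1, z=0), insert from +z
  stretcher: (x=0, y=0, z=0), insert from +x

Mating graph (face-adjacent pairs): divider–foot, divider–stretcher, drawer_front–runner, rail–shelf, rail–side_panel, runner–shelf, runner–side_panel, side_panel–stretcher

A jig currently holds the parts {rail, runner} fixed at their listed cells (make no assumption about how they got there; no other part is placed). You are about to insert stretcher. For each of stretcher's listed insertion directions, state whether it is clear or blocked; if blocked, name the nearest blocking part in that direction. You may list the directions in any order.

+x: clear

+x: ray from stretcher(0, 0, 0) has no placed part ⇒ clear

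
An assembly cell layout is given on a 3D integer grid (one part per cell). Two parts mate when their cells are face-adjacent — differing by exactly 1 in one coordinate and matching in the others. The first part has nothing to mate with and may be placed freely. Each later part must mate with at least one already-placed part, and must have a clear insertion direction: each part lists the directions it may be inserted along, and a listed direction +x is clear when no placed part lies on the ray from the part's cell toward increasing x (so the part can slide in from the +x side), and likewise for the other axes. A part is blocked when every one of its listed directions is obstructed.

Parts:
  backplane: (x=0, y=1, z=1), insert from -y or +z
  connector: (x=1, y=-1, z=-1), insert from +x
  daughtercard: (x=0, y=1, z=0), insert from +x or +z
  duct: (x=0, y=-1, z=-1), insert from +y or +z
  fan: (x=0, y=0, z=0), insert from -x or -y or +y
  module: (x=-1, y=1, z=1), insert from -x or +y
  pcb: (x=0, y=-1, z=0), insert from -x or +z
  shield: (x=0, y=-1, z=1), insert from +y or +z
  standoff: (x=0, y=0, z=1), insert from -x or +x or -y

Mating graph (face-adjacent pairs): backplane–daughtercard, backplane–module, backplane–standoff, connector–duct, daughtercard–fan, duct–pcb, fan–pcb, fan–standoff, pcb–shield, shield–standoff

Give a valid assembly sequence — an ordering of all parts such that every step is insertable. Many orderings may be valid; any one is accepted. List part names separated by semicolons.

1. backplane@(0, 1, 1) [-y clear] — {backplane}
2. module@(-1, 1, 1) [-x clear] — {backplane, module}
3. standoff@(0, 0, 1) [-x clear] — {backplane, module, standoff}
4. shield@(0, -1, 1) [+z clear] — {backplane, module, shield, standoff}
5. pcb@(0, -1, 0) [-x clear] — {backplane, module, pcb, shield, standoff}
6. duct@(0, -1, -1) [+y clear] — {backplane, duct, module, pcb, shield, standoff}
7. daughtercard@(0, 1, 0) [+x clear] — {backplane, daughtercard, duct, module, pcb, shield, standoff}
8. fan@(0, 0, 0) [-x clear] — {backplane, daughtercard, duct, fan, module, pcb, shield, standoff}
9. connector@(1, -1, -1) [+x clear] — {backplane, connector, daughtercard, duct, fan, module, pcb, shield, standoff}

backplane; module; standoff; shield; pcb; duct; daughtercard; fan; connector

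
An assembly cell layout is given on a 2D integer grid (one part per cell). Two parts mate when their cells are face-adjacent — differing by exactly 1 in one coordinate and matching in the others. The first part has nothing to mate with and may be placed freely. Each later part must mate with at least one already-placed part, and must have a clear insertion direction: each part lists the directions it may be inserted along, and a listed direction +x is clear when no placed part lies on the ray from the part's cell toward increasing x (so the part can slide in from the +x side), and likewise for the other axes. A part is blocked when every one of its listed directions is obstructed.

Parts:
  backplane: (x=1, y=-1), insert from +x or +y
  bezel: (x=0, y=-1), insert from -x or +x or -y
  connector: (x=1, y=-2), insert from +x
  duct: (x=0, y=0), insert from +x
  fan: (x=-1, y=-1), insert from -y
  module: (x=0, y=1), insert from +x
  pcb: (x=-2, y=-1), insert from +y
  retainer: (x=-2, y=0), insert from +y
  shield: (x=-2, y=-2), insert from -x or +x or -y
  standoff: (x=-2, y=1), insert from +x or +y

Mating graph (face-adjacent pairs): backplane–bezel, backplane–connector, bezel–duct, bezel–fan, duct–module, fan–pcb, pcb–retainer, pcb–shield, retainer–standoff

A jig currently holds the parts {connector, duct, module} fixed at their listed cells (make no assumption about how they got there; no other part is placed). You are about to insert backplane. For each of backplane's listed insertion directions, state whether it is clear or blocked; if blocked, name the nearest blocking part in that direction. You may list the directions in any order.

+x: clear; +y: clear

+x: ray from backplane(1, -1) has no placed part ⇒ clear
+y: ray from backplane(1, -1) has no placed part ⇒ clear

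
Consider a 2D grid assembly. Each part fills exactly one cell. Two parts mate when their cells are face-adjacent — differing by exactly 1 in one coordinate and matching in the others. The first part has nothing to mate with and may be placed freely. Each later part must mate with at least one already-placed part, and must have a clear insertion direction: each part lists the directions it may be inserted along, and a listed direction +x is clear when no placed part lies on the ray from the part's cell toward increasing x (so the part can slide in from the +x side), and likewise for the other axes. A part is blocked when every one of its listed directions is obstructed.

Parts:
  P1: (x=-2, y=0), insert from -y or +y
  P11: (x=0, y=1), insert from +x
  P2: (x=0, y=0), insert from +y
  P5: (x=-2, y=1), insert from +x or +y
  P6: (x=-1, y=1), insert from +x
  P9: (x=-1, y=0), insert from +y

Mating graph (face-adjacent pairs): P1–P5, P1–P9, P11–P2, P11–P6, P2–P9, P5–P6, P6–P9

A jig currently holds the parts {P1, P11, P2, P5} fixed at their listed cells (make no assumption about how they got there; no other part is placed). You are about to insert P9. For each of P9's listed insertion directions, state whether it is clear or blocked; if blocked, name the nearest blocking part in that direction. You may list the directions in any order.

+y: clear

+y: ray from P9(-1, 0) has no placed part ⇒ clear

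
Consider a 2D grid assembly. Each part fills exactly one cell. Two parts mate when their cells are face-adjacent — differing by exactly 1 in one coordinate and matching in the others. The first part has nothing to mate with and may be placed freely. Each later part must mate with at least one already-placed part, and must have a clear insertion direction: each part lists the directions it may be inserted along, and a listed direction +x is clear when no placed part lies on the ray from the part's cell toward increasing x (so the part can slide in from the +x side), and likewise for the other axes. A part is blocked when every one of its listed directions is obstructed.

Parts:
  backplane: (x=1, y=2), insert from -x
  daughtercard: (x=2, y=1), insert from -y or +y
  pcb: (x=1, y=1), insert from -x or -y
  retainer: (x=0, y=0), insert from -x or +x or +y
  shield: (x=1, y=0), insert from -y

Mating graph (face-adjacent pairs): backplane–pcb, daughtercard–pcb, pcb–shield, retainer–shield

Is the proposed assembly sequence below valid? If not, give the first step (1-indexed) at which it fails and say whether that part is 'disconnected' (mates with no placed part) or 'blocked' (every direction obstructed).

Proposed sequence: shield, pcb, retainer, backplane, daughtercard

1. shield@(1, 0) [-y clear] — {shield}
2. pcb@(1, 1) [-x clear] — {pcb, shield}
3. retainer@(0, 0) [-x clear] — {pcb, retainer, shield}
4. backplane@(1, 2) [-x clear] — {backplane, pcb, retainer, shield}
5. daughtercard@(2, 1) [-y clear] — {backplane, daughtercard, pcb, retainer, shield}

Valid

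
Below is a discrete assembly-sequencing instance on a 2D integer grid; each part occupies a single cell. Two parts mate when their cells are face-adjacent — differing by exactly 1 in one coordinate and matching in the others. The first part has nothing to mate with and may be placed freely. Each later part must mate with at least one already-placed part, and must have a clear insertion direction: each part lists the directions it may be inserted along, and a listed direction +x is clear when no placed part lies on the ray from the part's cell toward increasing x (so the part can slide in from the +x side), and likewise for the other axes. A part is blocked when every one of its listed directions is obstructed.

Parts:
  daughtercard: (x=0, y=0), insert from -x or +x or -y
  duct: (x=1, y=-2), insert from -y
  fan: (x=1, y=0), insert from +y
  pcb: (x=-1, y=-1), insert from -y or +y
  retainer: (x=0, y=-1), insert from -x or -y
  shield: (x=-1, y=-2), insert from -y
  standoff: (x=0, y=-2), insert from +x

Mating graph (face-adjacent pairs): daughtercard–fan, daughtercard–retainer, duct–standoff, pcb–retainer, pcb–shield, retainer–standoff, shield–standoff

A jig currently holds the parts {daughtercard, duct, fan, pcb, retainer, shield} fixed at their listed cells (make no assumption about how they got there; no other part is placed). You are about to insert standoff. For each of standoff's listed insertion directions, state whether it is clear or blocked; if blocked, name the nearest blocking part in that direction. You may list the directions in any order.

+x: blocked by duct

+x: nearest on ray is duct@(1, -2) ⇒ blocked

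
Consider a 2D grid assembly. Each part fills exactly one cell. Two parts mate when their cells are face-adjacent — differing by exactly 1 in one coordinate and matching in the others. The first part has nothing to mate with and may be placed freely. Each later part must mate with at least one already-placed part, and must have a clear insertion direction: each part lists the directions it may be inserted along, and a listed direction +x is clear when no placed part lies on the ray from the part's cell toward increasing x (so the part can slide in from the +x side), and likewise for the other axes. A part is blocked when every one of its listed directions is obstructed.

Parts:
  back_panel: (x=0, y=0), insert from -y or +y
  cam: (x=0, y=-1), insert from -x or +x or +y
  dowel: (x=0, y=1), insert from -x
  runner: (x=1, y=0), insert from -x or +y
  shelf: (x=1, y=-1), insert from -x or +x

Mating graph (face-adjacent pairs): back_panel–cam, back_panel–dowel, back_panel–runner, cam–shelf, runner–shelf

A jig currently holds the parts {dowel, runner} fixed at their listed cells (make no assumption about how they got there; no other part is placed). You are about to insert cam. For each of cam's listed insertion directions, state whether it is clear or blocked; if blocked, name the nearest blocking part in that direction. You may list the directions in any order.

+x: clear; +y: blocked by dowel; -x: clear

-x: ray from cam(0, -1) has no placed part ⇒ clear
+x: ray from cam(0, -1) has no placed part ⇒ clear
+y: nearest on ray is dowel@(0, 1) ⇒ blocked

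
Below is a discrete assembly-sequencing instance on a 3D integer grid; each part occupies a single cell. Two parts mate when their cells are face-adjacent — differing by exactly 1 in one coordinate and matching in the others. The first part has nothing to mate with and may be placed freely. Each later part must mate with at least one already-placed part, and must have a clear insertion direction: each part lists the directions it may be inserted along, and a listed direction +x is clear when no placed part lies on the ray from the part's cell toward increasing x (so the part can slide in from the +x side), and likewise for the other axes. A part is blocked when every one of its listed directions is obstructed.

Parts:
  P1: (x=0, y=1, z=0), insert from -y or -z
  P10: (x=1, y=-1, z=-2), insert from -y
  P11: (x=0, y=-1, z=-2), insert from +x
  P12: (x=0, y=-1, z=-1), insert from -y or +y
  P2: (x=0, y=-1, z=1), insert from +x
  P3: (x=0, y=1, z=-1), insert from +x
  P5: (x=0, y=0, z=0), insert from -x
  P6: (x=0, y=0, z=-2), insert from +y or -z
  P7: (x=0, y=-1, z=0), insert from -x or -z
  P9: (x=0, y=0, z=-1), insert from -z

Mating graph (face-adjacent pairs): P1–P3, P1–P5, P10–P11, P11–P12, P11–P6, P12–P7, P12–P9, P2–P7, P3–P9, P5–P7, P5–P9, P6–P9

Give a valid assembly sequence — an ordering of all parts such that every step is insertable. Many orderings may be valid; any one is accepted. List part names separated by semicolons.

1. P9@(0, 0, -1) [-z clear] — {P9}
2. P6@(0, 0, -2) [+y clear] — {P6, P9}
3. P11@(0, -1, -2) [+x clear] — {P11, P6, P9}
4. P10@(1, -1, -2) [-y clear] — {P10, P11, P6, P9}
5. P3@(0, 1, -1) [+x clear] — {P10, P11, P3, P6, P9}
6. P1@(0, 1, 0) [-y clear] — {P1, P10, P11, P3, P6, P9}
7. P5@(0, 0, 0) [-x clear] — {P1, P10, P11, P3, P5, P6, P9}
8. P7@(0, -1, 0) [-x clear] — {P1, P10, P11, P3, P5, P6, P7, P9}
9. P2@(0, -1, 1) [+x clear] — {P1, P10, P11, P2, P3, P5, P6, P7, P9}
10. P12@(0, -1, -1) [-y clear] — {P1, P10, P11, P12, P2, P3, P5, P6, P7, P9}

P9; P6; P11; P10; P3; P1; P5; P7; P2; P12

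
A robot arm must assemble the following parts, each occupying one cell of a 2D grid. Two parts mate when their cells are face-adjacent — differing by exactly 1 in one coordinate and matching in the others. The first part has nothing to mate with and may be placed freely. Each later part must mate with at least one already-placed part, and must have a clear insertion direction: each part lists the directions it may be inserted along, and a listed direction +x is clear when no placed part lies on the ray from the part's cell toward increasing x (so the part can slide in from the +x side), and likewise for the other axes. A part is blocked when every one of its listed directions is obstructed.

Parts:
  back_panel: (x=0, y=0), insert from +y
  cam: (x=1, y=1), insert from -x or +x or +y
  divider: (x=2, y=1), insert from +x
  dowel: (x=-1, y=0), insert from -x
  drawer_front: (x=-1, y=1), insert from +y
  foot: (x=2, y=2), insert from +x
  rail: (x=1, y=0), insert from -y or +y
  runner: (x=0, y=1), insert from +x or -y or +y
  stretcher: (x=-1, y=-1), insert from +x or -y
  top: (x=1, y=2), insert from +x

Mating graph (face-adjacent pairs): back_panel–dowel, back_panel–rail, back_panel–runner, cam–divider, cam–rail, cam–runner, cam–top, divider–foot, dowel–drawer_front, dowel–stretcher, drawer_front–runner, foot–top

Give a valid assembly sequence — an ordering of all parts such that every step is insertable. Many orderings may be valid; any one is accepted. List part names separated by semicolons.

back_panel; rail; cam; runner; dowel; top; foot; stretcher; divider; drawer_front

1. back_panel@(0, 0) [+y clear] — {back_panel}
2. rail@(1, 0) [-y clear] — {back_panel, rail}
3. cam@(1, 1) [-x clear] — {back_panel, cam, rail}
4. runner@(0, 1) [+y clear] — {back_panel, cam, rail, runner}
5. dowel@(-1, 0) [-x clear] — {back_panel, cam, dowel, rail, runner}
6. top@(1, 2) [+x clear] — {back_panel, cam, dowel, rail, runner, top}
7. foot@(2, 2) [+x clear] — {back_panel, cam, dowel, foot, rail, runner, top}
8. stretcher@(-1, -1) [+x clear] — {back_panel, cam, dowel, foot, rail, runner, stretcher, top}
9. divider@(2, 1) [+x clear] — {back_panel, cam, divider, dowel, foot, rail, runner, stretcher, top}
10. drawer_front@(-1, 1) [+y clear] — {back_panel, cam, divider, dowel, drawer_front, foot, rail, runner, stretcher, top}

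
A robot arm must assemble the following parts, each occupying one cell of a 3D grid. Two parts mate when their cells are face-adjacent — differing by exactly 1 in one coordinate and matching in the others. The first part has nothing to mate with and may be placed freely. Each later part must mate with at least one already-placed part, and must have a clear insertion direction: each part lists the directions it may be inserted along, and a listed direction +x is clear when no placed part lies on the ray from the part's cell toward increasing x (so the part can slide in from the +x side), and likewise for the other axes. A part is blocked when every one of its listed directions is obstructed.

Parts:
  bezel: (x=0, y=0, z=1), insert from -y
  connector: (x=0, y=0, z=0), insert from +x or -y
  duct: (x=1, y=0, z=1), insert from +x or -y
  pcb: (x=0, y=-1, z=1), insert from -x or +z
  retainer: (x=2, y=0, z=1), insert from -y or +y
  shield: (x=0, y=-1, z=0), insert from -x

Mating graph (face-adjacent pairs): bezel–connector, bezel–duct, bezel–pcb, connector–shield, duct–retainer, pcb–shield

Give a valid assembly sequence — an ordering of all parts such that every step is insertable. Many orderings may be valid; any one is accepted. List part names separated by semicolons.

1. connector@(0, 0, 0) [+x clear] — {connector}
2. bezel@(0, 0, 1) [-y clear] — {bezel, connector}
3. duct@(1, 0, 1) [+x clear] — {bezel, connector, duct}
4. retainer@(2, 0, 1) [-y clear] — {bezel, connector, duct, retainer}
5. pcb@(0, -1, 1) [-x clear] — {bezel, connector, duct, pcb, retainer}
6. shield@(0, -1, 0) [-x clear] — {bezel, connector, duct, pcb, retainer, shield}

connector; bezel; duct; retainer; pcb; shield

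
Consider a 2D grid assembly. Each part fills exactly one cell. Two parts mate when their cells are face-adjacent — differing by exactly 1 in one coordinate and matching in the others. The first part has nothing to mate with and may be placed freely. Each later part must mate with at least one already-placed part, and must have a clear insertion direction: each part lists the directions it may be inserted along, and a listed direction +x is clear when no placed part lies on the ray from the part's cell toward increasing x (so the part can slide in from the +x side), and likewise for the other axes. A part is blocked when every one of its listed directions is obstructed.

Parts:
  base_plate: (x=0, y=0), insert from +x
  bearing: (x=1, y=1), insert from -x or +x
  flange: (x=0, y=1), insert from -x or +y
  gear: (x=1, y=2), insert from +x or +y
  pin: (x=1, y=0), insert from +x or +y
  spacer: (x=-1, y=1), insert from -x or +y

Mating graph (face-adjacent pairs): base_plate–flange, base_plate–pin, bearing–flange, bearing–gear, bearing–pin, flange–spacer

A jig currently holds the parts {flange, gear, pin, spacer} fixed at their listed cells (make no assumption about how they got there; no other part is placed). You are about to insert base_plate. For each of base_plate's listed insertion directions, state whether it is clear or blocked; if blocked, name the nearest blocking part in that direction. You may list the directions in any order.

+x: nearest on ray is pin@(1, 0) ⇒ blocked

+x: blocked by pin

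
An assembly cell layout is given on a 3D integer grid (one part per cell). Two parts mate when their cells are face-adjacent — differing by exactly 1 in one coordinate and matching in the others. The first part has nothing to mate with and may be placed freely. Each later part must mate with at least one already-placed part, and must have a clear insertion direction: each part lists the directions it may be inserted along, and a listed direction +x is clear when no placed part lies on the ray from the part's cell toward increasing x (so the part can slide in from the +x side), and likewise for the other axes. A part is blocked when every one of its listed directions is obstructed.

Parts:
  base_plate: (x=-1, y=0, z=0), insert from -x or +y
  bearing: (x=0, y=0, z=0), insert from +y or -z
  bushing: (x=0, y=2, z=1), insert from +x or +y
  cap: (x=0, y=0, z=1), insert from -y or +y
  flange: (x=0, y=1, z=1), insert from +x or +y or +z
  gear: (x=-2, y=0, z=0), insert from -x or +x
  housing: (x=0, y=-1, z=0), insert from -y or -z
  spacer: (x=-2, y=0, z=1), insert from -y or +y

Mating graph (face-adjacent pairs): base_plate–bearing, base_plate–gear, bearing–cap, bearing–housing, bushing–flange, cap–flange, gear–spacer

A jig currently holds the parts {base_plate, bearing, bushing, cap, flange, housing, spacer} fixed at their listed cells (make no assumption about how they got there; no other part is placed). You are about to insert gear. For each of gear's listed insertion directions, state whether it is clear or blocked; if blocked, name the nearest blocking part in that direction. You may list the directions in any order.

-x: ray from gear(-2, 0, 0) has no placed part ⇒ clear
+x: nearest on ray is base_plate@(-1, 0, 0) ⇒ blocked

+x: blocked by base_plate; -x: clear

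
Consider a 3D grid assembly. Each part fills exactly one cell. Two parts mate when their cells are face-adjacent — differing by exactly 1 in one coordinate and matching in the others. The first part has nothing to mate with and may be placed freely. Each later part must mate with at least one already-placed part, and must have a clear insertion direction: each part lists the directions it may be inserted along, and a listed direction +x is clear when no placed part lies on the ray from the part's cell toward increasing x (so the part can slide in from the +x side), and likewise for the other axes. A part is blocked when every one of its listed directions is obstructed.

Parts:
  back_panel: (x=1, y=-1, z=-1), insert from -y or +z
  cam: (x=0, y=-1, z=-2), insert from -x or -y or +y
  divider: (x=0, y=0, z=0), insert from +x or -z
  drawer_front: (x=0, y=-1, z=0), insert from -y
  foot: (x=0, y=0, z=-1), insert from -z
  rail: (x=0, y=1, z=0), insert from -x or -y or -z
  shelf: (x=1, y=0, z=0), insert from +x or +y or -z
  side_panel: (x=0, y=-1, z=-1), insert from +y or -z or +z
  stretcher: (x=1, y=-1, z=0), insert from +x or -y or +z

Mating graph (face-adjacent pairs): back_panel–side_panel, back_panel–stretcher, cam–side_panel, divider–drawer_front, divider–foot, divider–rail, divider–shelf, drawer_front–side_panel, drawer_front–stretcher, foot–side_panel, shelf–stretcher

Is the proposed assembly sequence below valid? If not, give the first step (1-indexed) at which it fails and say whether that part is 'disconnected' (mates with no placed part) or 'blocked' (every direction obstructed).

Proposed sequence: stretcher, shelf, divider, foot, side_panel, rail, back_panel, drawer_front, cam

1. stretcher@(1, -1, 0) [+x clear] — {stretcher}
2. shelf@(1, 0, 0) [+x clear] — {shelf, stretcher}
3. divider@(0, 0, 0) [-z clear] — {divider, shelf, stretcher}
4. foot@(0, 0, -1) [-z clear] — {divider, foot, shelf, stretcher}
5. side_panel@(0, -1, -1) [-z clear] — {divider, foot, shelf, side_panel, stretcher}
6. rail@(0, 1, 0) [-x clear] — {divider, foot, rail, shelf, side_panel, stretcher}
7. back_panel@(1, -1, -1) [-y clear] — {back_panel, divider, foot, rail, shelf, side_panel, stretcher}
8. drawer_front@(0, -1, 0) [-y clear] — {back_panel, divider, drawer_front, foot, rail, shelf, side_panel, stretcher}
9. cam@(0, -1, -2) [-x clear] — {back_panel, cam, divider, drawer_front, foot, rail, shelf, side_panel, stretcher}

Valid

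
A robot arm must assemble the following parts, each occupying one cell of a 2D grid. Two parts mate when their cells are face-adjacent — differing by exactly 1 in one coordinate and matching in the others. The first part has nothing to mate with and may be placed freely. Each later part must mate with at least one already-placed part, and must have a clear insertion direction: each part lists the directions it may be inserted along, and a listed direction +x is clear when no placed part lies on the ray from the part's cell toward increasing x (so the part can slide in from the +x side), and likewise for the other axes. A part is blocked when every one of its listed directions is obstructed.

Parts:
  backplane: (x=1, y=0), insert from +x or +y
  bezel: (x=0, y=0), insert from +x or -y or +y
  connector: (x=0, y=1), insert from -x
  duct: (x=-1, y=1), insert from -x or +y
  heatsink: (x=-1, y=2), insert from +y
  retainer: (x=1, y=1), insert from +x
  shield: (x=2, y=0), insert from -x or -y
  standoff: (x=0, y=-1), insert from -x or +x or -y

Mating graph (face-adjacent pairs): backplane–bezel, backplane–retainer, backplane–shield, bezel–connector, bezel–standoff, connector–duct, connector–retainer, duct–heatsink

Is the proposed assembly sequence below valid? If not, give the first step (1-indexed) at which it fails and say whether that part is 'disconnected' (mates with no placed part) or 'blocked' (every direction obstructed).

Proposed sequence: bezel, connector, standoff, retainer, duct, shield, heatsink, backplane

1. bezel@(0, 0) [+x clear] — {bezel}
2. connector@(0, 1) [-x clear] — {bezel, connector}
3. standoff@(0, -1) [-x clear] — {bezel, connector, standoff}
4. retainer@(1, 1) [+x clear] — {bezel, connector, retainer, standoff}
5. duct@(-1, 1) [-x clear] — {bezel, connector, duct, retainer, standoff}
6. shield@(2, 0) — no placed neighbour ⇒ disconnected

Invalid at step 6 (disconnected)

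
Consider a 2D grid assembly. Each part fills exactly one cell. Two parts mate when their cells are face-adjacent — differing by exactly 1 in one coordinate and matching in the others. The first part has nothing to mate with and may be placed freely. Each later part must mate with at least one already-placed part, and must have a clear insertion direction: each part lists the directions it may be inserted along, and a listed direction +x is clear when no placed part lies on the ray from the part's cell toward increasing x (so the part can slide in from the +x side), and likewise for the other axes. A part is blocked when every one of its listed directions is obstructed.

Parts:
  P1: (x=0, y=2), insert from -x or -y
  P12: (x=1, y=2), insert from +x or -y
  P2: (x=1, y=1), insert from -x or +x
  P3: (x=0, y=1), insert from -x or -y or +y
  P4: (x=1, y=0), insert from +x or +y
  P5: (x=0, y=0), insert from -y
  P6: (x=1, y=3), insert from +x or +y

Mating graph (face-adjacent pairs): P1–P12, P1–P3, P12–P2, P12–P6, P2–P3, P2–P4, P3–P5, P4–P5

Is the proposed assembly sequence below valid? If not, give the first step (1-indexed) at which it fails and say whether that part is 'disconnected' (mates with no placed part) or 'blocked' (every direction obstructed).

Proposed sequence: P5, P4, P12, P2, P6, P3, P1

1. P5@(0, 0) [-y clear] — {P5}
2. P4@(1, 0) [+x clear] — {P4, P5}
3. P12@(1, 2) — no placed neighbour ⇒ disconnected

Invalid at step 3 (disconnected)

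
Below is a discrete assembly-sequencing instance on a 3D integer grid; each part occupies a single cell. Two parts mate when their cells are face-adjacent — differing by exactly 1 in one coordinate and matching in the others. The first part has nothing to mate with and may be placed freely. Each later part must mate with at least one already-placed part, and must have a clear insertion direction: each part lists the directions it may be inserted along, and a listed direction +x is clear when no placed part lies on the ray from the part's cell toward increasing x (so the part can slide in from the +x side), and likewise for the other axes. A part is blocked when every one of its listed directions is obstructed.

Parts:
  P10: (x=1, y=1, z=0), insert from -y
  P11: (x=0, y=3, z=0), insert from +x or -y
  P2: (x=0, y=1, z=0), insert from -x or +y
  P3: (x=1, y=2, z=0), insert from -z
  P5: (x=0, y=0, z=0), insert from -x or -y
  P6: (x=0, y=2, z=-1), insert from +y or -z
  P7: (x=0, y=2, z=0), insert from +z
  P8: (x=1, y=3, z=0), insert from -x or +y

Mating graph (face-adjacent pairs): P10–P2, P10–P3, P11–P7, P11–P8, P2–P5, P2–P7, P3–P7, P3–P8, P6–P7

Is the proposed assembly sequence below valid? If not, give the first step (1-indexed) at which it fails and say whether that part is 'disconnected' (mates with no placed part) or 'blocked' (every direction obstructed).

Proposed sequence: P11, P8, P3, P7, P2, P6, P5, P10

Valid

1. P11@(0, 3, 0) [+x clear] — {P11}
2. P8@(1, 3, 0) [+y clear] — {P11, P8}
3. P3@(1, 2, 0) [-z clear] — {P11, P3, P8}
4. P7@(0, 2, 0) [+z clear] — {P11, P3, P7, P8}
5. P2@(0, 1, 0) [-x clear] — {P11, P2, P3, P7, P8}
6. P6@(0, 2, -1) [+y clear] — {P11, P2, P3, P6, P7, P8}
7. P5@(0, 0, 0) [-x clear] — {P11, P2, P3, P5, P6, P7, P8}
8. P10@(1, 1, 0) [-y clear] — {P10, P11, P2, P3, P5, P6, P7, P8}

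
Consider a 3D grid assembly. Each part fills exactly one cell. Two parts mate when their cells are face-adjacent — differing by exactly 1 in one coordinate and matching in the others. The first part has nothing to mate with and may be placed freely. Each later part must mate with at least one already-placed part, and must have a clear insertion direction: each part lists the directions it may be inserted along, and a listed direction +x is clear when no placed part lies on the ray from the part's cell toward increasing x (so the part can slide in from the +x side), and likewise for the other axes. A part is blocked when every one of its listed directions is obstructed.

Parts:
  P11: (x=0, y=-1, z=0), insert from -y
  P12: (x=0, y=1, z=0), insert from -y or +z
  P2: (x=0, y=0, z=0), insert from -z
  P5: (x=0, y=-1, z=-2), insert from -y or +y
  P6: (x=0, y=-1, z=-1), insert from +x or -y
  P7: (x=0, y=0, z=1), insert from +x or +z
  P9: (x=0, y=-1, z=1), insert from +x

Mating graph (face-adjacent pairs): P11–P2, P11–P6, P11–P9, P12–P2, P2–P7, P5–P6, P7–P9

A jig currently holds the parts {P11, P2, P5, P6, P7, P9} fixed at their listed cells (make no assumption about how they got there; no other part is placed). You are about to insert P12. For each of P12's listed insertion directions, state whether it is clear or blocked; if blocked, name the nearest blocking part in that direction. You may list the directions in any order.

+z: clear; -y: blocked by P2

-y: nearest on ray is P2@(0, 0, 0) ⇒ blocked
+z: ray from P12(0, 1, 0) has no placed part ⇒ clear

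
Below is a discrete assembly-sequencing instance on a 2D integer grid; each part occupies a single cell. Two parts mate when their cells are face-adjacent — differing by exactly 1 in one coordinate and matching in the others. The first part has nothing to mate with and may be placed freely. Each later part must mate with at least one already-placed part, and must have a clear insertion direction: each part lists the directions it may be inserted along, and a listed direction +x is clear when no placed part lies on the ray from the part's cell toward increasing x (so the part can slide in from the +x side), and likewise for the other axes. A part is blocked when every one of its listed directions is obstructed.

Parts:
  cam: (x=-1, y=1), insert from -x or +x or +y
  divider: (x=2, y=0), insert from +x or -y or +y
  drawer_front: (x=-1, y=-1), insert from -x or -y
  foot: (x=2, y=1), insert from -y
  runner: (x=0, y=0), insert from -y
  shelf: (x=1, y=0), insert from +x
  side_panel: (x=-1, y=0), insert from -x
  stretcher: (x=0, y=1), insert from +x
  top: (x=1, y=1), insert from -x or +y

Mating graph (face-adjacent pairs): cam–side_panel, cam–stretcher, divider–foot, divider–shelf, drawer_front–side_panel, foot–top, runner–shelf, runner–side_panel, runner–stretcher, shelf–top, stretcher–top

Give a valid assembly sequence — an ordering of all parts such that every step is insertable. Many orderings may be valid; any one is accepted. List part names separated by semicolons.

1. cam@(-1, 1) [-x clear] — {cam}
2. stretcher@(0, 1) [+x clear] — {cam, stretcher}
3. runner@(0, 0) [-y clear] — {cam, runner, stretcher}
4. side_panel@(-1, 0) [-x clear] — {cam, runner, side_panel, stretcher}
5. drawer_front@(-1, -1) [-x clear] — {cam, drawer_front, runner, side_panel, stretcher}
6. top@(1, 1) [+y clear] — {cam, drawer_front, runner, side_panel, stretcher, top}
7. foot@(2, 1) [-y clear] — {cam, drawer_front, foot, runner, side_panel, stretcher, top}
8. shelf@(1, 0) [+x clear] — {cam, drawer_front, foot, runner, shelf, side_panel, stretcher, top}
9. divider@(2, 0) [+x clear] — {cam, divider, drawer_front, foot, runner, shelf, side_panel, stretcher, top}

cam; stretcher; runner; side_panel; drawer_front; top; foot; shelf; divider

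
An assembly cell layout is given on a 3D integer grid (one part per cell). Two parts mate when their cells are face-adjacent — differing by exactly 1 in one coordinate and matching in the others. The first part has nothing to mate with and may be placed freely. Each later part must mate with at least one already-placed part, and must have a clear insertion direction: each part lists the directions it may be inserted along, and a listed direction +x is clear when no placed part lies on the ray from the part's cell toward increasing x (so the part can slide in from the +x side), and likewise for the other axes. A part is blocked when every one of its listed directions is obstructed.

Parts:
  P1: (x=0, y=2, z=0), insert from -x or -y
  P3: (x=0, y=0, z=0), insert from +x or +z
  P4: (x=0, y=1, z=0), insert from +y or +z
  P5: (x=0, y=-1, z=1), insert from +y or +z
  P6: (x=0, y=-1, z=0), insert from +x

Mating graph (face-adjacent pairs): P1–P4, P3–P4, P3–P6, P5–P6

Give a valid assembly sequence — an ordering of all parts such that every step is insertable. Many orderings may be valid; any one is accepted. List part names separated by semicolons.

1. P6@(0, -1, 0) [+x clear] — {P6}
2. P5@(0, -1, 1) [+y clear] — {P5, P6}
3. P3@(0, 0, 0) [+x clear] — {P3, P5, P6}
4. P4@(0, 1, 0) [+y clear] — {P3, P4, P5, P6}
5. P1@(0, 2, 0) [-x clear] — {P1, P3, P4, P5, P6}

P6; P5; P3; P4; P1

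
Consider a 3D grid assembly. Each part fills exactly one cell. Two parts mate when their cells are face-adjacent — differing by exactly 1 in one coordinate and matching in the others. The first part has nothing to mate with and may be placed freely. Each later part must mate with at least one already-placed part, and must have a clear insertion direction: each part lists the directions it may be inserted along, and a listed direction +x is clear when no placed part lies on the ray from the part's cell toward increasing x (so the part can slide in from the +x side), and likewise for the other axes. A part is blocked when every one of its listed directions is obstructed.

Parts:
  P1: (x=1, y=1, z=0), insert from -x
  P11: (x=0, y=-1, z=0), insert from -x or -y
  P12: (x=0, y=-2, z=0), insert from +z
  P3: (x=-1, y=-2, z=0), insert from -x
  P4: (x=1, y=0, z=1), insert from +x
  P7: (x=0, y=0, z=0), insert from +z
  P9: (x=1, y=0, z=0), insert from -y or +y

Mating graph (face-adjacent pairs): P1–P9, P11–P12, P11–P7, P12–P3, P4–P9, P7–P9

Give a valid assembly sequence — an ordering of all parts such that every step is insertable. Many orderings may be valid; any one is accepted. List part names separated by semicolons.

1. P7@(0, 0, 0) [+z clear] — {P7}
2. P9@(1, 0, 0) [-y clear] — {P7, P9}
3. P4@(1, 0, 1) [+x clear] — {P4, P7, P9}
4. P11@(0, -1, 0) [-x clear] — {P11, P4, P7, P9}
5. P12@(0, -2, 0) [+z clear] — {P11, P12, P4, P7, P9}
6. P1@(1, 1, 0) [-x clear] — {P1, P11, P12, P4, P7, P9}
7. P3@(-1, -2, 0) [-x clear] — {P1, P11, P12, P3, P4, P7, P9}

P7; P9; P4; P11; P12; P1; P3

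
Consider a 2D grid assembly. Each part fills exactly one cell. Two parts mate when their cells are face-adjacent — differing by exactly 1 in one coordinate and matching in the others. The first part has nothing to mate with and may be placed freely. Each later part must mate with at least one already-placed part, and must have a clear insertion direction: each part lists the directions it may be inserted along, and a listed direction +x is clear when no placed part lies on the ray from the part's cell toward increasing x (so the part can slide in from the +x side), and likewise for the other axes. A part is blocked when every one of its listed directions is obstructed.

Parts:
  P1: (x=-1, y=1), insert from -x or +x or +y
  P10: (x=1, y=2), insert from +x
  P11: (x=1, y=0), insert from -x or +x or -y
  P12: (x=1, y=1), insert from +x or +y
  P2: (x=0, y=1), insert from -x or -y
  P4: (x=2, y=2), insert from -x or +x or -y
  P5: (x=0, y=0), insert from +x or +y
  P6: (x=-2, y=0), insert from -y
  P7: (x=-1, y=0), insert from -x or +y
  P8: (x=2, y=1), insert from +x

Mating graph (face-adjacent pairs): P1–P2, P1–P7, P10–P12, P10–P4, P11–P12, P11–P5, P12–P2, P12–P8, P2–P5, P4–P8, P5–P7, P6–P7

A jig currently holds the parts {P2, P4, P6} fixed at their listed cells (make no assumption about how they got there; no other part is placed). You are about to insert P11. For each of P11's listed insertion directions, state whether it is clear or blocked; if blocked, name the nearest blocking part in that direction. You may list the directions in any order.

+x: clear; -x: blocked by P6; -y: clear

-x: nearest on ray is P6@(-2, 0) ⇒ blocked
+x: ray from P11(1, 0) has no placed part ⇒ clear
-y: ray from P11(1, 0) has no placed part ⇒ clear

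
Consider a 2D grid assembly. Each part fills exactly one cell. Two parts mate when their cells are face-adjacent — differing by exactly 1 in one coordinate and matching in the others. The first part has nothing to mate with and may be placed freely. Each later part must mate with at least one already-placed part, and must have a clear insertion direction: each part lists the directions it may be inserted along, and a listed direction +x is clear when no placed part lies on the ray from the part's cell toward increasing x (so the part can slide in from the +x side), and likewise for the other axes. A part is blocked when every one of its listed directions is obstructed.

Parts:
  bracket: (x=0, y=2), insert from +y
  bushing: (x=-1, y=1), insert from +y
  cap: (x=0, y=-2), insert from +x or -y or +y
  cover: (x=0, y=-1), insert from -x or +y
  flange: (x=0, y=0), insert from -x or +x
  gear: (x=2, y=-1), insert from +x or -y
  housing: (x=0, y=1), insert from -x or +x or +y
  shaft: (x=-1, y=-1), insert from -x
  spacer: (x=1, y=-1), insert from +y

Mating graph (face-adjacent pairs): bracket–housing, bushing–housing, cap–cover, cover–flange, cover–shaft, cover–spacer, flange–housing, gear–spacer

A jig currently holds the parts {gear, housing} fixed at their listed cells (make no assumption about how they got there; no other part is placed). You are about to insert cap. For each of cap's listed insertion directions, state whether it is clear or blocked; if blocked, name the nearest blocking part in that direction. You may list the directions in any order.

+x: ray from cap(0, -2) has no placed part ⇒ clear
-y: ray from cap(0, -2) has no placed part ⇒ clear
+y: nearest on ray is housing@(0, 1) ⇒ blocked

+x: clear; +y: blocked by housing; -y: clear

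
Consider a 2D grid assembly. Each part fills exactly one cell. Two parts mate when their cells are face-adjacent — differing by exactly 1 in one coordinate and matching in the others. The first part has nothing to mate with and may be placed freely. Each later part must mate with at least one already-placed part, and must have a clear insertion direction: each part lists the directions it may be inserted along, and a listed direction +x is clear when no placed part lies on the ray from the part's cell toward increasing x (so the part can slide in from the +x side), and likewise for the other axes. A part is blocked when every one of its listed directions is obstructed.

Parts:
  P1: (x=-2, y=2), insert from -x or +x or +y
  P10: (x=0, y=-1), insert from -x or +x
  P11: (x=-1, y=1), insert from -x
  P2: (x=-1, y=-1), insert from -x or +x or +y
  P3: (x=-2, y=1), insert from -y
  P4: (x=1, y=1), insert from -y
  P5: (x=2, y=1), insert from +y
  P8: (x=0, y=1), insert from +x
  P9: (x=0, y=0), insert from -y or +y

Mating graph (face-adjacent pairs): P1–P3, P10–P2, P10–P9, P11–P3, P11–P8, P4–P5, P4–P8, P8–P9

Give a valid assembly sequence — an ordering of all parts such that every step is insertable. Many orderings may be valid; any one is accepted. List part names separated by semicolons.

P10; P2; P9; P8; P11; P4; P5; P3; P1

1. P10@(0, -1) [-x clear] — {P10}
2. P2@(-1, -1) [-x clear] — {P10, P2}
3. P9@(0, 0) [+y clear] — {P10, P2, P9}
4. P8@(0, 1) [+x clear] — {P10, P2, P8, P9}
5. P11@(-1, 1) [-x clear] — {P10, P11, P2, P8, P9}
6. P4@(1, 1) [-y clear] — {P10, P11, P2, P4, P8, P9}
7. P5@(2, 1) [+y clear] — {P10, P11, P2, P4, P5, P8, P9}
8. P3@(-2, 1) [-y clear] — {P10, P11, P2, P3, P4, P5, P8, P9}
9. P1@(-2, 2) [-x clear] — {P1, P10, P11, P2, P3, P4, P5, P8, P9}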